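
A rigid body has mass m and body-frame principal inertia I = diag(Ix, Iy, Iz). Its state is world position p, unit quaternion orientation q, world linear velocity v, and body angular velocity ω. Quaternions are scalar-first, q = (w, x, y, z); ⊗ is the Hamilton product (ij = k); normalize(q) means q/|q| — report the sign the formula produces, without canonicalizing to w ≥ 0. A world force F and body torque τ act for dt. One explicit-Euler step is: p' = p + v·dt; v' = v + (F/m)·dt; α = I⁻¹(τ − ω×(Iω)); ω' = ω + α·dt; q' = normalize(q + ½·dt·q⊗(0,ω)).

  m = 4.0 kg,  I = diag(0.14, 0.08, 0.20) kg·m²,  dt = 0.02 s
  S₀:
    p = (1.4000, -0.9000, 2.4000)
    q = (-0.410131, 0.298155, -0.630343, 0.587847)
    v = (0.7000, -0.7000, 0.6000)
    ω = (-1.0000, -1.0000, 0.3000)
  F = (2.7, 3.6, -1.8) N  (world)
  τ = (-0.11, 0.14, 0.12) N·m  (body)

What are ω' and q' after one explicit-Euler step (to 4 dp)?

ω' = (-1.0106, -0.9695, 0.3180)
q' = (-0.4152, 0.3062, -0.6329, 0.5773)

(τ − ω×Iω)/I = (-0.5286, 1.5250, 0.9000)
ω + α·dt = (-1.0106, -0.9695, 0.3180)
Hamilton product q⊗(0,ω) = (-0.5085421, 0.8088751, -0.2671625, -1.0515373)
q' = normalize(q + ½dt·q⊗(0,ω)) = (-0.4152, 0.3062, -0.6329, 0.5773)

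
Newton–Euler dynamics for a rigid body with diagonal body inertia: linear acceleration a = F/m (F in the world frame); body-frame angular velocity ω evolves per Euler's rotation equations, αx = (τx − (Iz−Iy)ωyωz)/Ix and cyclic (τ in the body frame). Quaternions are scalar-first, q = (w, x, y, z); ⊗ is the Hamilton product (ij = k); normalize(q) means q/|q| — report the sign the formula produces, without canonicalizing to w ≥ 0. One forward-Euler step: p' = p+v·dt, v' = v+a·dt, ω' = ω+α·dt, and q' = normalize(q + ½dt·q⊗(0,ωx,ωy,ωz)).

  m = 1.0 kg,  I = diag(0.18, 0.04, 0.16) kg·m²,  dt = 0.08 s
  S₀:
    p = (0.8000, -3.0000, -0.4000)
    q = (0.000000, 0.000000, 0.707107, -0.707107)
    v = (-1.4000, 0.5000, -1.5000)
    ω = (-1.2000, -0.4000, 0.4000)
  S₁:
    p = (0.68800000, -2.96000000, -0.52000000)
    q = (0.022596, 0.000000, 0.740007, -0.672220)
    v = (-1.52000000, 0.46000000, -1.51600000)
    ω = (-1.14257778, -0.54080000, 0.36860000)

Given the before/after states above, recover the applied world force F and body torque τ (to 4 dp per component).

Δω = ω₁−ω₀ = (0.05742222, -0.14080000, -0.03140000)
applied torque τ = (0.1100, -0.0800, -0.1300)
velocity change Δv = (-0.12000000, -0.04000000, -0.01600000)
m·(v₁−v₀)/dt = (-1.5000, -0.5000, -0.2000)

F = (-1.5000, -0.5000, -0.2000)
τ = (0.1100, -0.0800, -0.1300)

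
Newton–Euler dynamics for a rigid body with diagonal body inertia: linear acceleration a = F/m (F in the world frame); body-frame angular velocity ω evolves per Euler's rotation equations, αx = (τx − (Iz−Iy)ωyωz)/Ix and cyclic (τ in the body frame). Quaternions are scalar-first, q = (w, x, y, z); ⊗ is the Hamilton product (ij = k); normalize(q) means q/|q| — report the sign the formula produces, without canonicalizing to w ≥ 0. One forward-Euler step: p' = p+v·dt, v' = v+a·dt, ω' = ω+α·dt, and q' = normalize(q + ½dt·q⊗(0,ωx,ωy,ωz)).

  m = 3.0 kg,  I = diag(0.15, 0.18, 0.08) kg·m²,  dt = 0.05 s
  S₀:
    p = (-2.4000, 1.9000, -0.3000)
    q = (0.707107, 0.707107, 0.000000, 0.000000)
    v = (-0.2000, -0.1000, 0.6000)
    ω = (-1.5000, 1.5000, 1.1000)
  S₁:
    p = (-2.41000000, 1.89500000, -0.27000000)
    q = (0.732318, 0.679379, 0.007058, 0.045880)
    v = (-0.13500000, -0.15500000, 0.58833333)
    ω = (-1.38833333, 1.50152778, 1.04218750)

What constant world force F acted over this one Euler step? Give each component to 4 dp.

F = (3.9000, -3.3000, -0.7000)

velocity change Δv = (0.06500000, -0.05500000, -0.01166667)
applied force F = (3.9000, -3.3000, -0.7000)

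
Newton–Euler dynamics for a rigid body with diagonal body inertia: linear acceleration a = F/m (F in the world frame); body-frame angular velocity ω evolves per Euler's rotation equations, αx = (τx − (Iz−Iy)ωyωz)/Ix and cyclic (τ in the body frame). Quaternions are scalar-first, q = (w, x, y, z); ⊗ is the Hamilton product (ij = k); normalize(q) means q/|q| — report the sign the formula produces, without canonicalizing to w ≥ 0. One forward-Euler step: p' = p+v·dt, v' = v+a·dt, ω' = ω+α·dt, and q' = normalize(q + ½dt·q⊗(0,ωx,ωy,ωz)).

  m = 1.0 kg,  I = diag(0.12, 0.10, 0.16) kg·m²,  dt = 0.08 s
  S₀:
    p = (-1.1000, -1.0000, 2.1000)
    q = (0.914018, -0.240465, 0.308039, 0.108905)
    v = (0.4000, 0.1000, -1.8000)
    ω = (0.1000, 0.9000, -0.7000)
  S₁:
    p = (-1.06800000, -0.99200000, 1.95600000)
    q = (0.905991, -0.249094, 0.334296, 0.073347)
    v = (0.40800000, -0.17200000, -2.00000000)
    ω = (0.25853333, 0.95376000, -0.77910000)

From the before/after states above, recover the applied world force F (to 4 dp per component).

F = (0.1000, -3.4000, -2.5000)

v₁ − v₀ = (0.00800000, -0.27200000, -0.20000000)
F = m·Δv/dt = (0.1000, -3.4000, -2.5000)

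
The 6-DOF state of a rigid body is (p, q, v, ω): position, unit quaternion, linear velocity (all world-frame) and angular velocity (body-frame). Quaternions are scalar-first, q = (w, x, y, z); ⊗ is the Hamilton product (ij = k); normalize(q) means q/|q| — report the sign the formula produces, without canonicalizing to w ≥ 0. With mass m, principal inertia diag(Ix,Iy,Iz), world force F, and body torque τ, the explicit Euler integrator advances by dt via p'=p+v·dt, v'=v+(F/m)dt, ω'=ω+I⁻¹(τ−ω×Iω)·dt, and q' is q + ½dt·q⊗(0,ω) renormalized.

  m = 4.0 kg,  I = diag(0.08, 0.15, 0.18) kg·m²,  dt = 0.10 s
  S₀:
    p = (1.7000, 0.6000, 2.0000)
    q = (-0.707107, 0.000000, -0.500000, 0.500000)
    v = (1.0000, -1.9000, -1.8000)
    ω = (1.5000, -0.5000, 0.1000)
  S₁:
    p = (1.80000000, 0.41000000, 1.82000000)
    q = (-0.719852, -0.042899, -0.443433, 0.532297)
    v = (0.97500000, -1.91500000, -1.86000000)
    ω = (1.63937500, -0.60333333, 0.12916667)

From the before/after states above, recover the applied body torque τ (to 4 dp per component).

Δω = ω₁−ω₀ = (0.13937500, -0.10333333, 0.02916667)
ω₀×(Iω₀) = (-0.0015, -0.0150, -0.0525)
applied torque τ = (0.1100, -0.1700, 0.0000)

τ = (0.1100, -0.1700, 0.0000)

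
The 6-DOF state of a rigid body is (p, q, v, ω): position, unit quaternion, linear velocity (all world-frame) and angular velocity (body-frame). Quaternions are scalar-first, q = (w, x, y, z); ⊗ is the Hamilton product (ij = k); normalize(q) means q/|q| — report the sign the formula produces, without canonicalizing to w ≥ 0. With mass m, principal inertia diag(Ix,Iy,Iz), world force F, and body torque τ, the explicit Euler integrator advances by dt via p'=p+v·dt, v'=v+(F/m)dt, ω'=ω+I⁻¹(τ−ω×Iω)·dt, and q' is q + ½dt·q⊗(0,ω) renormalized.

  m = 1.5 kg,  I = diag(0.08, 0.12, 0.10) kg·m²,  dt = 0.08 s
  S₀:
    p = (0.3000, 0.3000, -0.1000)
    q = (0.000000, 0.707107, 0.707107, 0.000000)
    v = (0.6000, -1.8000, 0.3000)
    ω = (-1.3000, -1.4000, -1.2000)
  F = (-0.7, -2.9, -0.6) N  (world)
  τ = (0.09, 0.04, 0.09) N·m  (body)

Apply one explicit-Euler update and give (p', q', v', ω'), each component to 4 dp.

p + v·dt = (0.3480, 0.1560, -0.0760)
v + (F/m)dt = (0.5627, -1.9547, 0.2680)
angular accel α = (1.5450, 0.5933, 0.1720)
ω + α·dt = (-1.1764, -1.3525, -1.1862)
q⊗(0,ω) = (1.9091889, -0.8485284, 0.8485284, -0.0707107)
q' = normalize(q + ½dt·q⊗(0,ω)) = (0.0761, 0.6704, 0.7380, -0.0028)

p' = (0.3480, 0.1560, -0.0760)
q' = (0.0761, 0.6704, 0.7380, -0.0028)
v' = (0.5627, -1.9547, 0.2680)
ω' = (-1.1764, -1.3525, -1.1862)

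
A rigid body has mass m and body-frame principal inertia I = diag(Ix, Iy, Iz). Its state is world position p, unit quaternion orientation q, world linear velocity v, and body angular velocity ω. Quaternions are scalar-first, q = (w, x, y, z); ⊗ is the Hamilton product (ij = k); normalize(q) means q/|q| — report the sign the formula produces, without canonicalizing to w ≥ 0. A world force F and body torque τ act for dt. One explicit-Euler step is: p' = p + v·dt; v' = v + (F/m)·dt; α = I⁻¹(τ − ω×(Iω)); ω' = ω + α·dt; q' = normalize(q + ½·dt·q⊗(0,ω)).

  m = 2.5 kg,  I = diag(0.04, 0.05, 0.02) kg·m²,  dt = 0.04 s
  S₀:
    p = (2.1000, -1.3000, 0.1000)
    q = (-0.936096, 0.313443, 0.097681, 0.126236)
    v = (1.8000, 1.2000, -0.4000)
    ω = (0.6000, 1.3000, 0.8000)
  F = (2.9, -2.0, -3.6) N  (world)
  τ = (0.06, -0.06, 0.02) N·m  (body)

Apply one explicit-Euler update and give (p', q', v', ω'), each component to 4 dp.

p' = (2.1720, -1.2520, 0.0840)
q' = (-0.9439, 0.3003, 0.0698, 0.1182)
v' = (1.8464, 1.1680, -0.4576)
ω' = (0.6912, 1.2443, 0.8244)

p' = p + v·dt = (2.1720, -1.2520, 0.0840)
v + (F/m)dt = (1.8464, 1.1680, -0.4576)
precession coupling ω×(Iω) = (-0.0312, 0.0096, 0.0078)
(τ − ω×Iω)/I = (2.2800, -1.3920, 0.6100)
ω' = ω + α·dt = (0.6912, 1.2443, 0.8244)
Hamilton product q⊗(0,ω) = (-0.4160399, -0.6476196, -1.3919376, -0.4000095)
q + ½dt·q⊗(0,ω), renormalized = (-0.9439, 0.3003, 0.0698, 0.1182)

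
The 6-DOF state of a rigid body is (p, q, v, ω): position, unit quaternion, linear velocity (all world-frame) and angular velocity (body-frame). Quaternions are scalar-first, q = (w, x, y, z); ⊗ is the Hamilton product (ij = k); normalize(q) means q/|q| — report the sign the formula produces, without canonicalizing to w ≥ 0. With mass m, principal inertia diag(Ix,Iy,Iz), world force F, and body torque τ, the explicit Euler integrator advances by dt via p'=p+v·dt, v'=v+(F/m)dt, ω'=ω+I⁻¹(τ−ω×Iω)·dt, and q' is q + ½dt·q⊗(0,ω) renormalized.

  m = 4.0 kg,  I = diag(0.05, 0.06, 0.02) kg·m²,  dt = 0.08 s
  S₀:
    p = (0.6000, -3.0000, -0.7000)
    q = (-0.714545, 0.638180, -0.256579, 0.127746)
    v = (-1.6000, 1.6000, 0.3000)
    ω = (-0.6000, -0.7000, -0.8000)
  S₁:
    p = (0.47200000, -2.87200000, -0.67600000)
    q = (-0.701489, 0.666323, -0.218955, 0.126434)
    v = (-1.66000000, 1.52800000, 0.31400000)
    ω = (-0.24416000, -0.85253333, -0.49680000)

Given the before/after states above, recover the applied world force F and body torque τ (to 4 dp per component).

ω₁ − ω₀ = (0.35584000, -0.15253333, 0.30320000)
gyro term ω₀×Iω₀ = (-0.0224, 0.0144, 0.0042)
τ = I·(Δω/dt) + ω₀×(Iω₀) = (0.2000, -0.1000, 0.0800)
velocity change Δv = (-0.06000000, -0.07200000, 0.01400000)
m·(v₁−v₀)/dt = (-3.0000, -3.6000, 0.7000)

F = (-3.0000, -3.6000, 0.7000)
τ = (0.2000, -0.1000, 0.0800)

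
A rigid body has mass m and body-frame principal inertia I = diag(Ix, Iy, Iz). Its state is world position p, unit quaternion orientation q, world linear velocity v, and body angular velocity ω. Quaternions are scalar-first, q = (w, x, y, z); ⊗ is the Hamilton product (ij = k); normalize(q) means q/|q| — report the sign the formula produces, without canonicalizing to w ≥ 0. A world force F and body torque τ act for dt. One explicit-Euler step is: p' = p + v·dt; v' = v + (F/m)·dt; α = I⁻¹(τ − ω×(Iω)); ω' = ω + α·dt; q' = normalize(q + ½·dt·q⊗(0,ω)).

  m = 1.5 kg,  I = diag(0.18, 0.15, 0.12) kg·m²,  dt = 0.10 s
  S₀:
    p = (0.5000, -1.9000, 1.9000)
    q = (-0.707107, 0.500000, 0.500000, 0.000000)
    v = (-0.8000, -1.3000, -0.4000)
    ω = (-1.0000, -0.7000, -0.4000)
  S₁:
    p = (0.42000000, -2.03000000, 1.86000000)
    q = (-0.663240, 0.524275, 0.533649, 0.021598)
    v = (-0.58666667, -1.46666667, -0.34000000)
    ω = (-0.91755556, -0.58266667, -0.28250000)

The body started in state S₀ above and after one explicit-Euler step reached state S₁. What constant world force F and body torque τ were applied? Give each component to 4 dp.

F = (3.2000, -2.5000, 0.9000)
τ = (0.1400, 0.2000, 0.1200)

v₁ − v₀ = (0.21333333, -0.16666667, 0.06000000)
F = m·Δv/dt = (3.2000, -2.5000, 0.9000)
ω₁ − ω₀ = (0.08244444, 0.11733333, 0.11750000)
gyro term ω₀×Iω₀ = (-0.0084, 0.0240, -0.0210)
I·α + gyro = (0.1400, 0.2000, 0.1200)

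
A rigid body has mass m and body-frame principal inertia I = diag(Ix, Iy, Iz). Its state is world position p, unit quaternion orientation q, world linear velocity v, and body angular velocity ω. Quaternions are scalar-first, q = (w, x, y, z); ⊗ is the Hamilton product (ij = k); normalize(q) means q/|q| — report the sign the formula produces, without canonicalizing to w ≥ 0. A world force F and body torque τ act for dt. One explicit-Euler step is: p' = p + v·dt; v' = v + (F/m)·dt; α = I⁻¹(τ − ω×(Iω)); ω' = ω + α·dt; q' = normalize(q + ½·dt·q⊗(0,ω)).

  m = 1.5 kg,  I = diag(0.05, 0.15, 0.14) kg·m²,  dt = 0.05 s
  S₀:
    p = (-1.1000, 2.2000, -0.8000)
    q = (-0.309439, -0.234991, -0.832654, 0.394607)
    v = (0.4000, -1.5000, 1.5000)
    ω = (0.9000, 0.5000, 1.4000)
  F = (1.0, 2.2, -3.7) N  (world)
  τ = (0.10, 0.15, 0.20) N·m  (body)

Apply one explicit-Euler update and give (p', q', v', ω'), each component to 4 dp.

p' = (-1.0800, 2.1250, -0.7250)
q' = (-0.3073, -0.2758, -0.8186, 0.3992)
v' = (0.4333, -1.4267, 1.3767)
ω' = (1.0070, 0.5878, 1.4554)

angular accel α = (2.1400, 1.7560, 1.1071)
ω' = ω + α·dt = (1.0070, 0.5878, 1.4554)
2q̇ = q⊗(0,ω) = (0.0753691, -1.6415142, 0.5294142, 0.1986785)
updated quaternion q' = (-0.3073, -0.2758, -0.8186, 0.3992)
p + v·dt = (-1.0800, 2.1250, -0.7250)
new velocity v' = (0.4333, -1.4267, 1.3767)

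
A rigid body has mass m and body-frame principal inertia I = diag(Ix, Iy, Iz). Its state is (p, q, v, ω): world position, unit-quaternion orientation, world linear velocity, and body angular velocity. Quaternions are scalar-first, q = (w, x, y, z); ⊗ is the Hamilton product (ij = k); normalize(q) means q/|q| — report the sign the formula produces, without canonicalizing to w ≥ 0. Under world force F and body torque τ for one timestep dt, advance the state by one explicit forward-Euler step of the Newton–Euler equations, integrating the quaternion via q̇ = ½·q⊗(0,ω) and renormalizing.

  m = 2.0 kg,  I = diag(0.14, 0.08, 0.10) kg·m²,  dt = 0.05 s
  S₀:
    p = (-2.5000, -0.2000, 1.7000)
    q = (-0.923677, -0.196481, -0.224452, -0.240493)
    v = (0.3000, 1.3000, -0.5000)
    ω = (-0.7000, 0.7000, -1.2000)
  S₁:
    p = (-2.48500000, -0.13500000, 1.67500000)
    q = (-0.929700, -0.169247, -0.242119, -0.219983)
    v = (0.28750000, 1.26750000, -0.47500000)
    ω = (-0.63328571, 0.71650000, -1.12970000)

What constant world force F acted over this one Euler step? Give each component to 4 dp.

v₁ − v₀ = (-0.01250000, -0.03250000, 0.02500000)
applied force F = (-0.5000, -1.3000, 1.0000)

F = (-0.5000, -1.3000, 1.0000)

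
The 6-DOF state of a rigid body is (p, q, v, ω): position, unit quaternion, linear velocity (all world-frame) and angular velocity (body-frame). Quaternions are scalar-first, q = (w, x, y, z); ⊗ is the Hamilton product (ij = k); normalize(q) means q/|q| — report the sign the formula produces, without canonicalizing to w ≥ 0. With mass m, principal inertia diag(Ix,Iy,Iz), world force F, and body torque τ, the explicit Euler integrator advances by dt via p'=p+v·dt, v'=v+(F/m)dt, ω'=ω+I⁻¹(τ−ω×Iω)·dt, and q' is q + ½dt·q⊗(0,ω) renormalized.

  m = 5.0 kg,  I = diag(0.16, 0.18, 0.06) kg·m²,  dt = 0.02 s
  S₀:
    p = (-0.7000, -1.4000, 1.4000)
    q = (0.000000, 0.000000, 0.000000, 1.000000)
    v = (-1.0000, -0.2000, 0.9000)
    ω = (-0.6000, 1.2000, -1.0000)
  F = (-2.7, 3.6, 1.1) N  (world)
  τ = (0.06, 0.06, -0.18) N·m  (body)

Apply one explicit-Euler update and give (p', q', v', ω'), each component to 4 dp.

p' = (-0.7200, -1.4040, 1.4180)
q' = (0.0100, -0.0120, -0.0060, 0.9999)
v' = (-1.0108, -0.1856, 0.9044)
ω' = (-0.6105, 1.2000, -1.0552)

linear accel F/m = (-0.5400, 0.7200, 0.2200)
p + v·dt = (-0.7200, -1.4040, 1.4180)
new velocity v' = (-1.0108, -0.1856, 0.9044)
ω×(Iω) gyroscopic = (0.1440, 0.0600, -0.0144)
angular accel α = (-0.5250, 0.0000, -2.7600)
new body rate ω' = (-0.6105, 1.2000, -1.0552)
Hamilton product q⊗(0,ω) = (1.0000000, -1.2000000, -0.6000000, 0.0000000)
q' = normalize(q + ½dt·q⊗(0,ω)) = (0.0100, -0.0120, -0.0060, 0.9999)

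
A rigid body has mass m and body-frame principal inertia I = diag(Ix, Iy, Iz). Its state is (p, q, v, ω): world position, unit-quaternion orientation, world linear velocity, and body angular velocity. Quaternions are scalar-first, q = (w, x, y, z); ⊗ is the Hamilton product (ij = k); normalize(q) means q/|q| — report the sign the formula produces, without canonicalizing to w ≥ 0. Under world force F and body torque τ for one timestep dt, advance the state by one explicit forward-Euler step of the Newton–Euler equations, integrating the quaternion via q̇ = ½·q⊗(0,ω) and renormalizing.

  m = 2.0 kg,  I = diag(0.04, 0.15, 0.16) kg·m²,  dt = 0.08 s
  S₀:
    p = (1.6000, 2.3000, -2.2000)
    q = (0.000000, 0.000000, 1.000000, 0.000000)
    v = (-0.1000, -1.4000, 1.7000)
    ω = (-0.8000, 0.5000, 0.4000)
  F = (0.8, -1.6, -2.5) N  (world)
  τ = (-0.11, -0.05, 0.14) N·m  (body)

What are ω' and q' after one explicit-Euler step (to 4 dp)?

ω' = (-1.0240, 0.4529, 0.4920)
q' = (-0.0200, 0.0160, 0.9992, 0.0320)

gyro term ω×Iω = (0.0020, 0.0384, -0.0440)
α = I⁻¹(τ − ω×Iω) = (-2.8000, -0.5893, 1.1500)
ω + α·dt = (-1.0240, 0.4529, 0.4920)
Hamilton product q⊗(0,ω) = (-0.5000000, 0.4000000, 0.0000000, 0.8000000)
q' = normalize(q + ½dt·q⊗(0,ω)) = (-0.0200, 0.0160, 0.9992, 0.0320)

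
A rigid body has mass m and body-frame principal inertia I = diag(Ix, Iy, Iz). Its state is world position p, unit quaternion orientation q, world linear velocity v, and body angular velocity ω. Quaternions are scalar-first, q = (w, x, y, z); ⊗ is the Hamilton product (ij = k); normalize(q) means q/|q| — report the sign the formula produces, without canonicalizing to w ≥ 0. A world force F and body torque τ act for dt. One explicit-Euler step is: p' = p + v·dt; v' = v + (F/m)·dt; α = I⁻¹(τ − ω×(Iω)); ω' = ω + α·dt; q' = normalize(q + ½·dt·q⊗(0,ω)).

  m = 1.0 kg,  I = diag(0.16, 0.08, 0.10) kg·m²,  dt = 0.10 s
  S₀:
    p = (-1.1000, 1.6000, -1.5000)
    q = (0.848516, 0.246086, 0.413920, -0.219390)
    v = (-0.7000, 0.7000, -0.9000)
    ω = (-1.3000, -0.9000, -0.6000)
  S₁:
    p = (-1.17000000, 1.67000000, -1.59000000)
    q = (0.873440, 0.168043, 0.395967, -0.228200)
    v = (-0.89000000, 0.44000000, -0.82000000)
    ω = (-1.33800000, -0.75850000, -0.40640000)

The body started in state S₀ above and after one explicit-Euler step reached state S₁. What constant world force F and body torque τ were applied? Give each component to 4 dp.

F = (-1.9000, -2.6000, 0.8000)
τ = (-0.0500, 0.1600, 0.1000)

Δv = v₁−v₀ = (-0.19000000, -0.26000000, 0.08000000)
m·(v₁−v₀)/dt = (-1.9000, -2.6000, 0.8000)
Δω = ω₁−ω₀ = (-0.03800000, 0.14150000, 0.19360000)
applied torque τ = (-0.0500, 0.1600, 0.1000)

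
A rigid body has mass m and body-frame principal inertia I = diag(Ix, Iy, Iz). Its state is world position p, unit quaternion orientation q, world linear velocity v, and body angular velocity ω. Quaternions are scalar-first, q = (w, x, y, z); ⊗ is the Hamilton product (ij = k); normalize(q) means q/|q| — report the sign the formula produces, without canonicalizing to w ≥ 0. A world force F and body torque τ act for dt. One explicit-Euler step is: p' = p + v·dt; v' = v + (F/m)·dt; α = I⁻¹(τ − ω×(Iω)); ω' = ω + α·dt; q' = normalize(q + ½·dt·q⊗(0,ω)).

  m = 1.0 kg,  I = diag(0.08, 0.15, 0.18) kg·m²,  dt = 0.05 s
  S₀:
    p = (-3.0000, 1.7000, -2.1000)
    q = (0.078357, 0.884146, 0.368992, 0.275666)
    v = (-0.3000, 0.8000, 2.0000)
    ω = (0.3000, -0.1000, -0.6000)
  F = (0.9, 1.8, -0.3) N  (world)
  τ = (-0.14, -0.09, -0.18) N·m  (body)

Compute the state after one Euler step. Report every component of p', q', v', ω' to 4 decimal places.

a = (0.9000, 1.8000, -0.3000)
new position p' = (-3.0150, 1.7400, -2.0000)
v + (F/m)dt = (-0.2550, 0.8900, 1.9850)
ω×(Iω) gyroscopic = (0.0018, 0.0180, -0.0021)
(τ − ω×Iω)/I = (-1.7725, -0.7200, -0.9883)
new body rate ω' = (0.2114, -0.1360, -0.6494)
Hamilton product q⊗(0,ω) = (-0.0629450, -0.1703215, 0.6053517, -0.2461264)
q' = normalize(q + ½dt·q⊗(0,ω)) = (0.0768, 0.8798, 0.3841, 0.2695)

p' = (-3.0150, 1.7400, -2.0000)
q' = (0.0768, 0.8798, 0.3841, 0.2695)
v' = (-0.2550, 0.8900, 1.9850)
ω' = (0.2114, -0.1360, -0.6494)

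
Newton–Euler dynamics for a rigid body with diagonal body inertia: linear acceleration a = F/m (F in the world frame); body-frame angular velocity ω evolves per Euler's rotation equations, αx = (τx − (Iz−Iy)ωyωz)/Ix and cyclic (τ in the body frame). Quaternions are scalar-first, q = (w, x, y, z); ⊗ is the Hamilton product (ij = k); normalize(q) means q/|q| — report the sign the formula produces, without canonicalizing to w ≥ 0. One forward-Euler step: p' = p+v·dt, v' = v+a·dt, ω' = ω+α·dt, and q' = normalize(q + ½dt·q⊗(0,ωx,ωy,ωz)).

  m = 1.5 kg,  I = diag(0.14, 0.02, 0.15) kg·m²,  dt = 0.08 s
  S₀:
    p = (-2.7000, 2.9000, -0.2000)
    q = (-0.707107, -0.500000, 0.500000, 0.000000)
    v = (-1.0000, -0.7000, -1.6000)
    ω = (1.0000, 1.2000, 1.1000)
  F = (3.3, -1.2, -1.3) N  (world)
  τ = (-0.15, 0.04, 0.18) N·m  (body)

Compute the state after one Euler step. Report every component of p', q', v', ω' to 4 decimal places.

a = (2.2000, -0.8000, -0.8667)
p' = p + v·dt = (-2.7800, 2.8440, -0.3280)
v + (F/m)dt = (-0.8240, -0.7640, -1.6693)
precession coupling ω×(Iω) = (0.1716, -0.0110, -0.1440)
(τ − ω×Iω)/I = (-2.2971, 2.5500, 2.1600)
new body rate ω' = (0.8162, 1.4040, 1.2728)
2q̇ = q⊗(0,ω) = (-0.1000000, -0.1571070, -0.2985284, -1.8778177)
q + ½dt·q⊗(0,ω), renormalized = (-0.7090, -0.5048, 0.4866, -0.0749)

p' = (-2.7800, 2.8440, -0.3280)
q' = (-0.7090, -0.5048, 0.4866, -0.0749)
v' = (-0.8240, -0.7640, -1.6693)
ω' = (0.8162, 1.4040, 1.2728)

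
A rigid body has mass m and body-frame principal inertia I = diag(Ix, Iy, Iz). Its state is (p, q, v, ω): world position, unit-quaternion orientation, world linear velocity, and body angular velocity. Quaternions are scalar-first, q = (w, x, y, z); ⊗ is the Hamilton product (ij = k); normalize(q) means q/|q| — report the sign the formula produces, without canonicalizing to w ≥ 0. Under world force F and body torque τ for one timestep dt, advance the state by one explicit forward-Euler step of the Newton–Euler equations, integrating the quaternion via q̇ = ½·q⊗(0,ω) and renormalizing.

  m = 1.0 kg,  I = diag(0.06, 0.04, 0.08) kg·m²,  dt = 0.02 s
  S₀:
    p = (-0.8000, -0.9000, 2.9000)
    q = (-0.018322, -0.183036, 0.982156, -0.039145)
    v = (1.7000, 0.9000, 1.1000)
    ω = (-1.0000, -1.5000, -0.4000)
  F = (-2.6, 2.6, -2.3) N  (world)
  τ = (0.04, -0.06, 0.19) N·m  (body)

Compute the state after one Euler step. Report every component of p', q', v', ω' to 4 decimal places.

new position p' = (-0.7660, -0.8820, 2.9220)
v' = v + a·dt = (1.6480, 0.9520, 1.0540)
α = I⁻¹(τ − ω×Iω) = (0.2667, -1.3000, 2.7500)
ω + α·dt = (-0.9947, -1.5260, -0.3450)
q⊗(0,ω) = (1.2745400, -0.4332579, -0.0065864, 1.2640388)
updated quaternion q' = (-0.0056, -0.1873, 0.9819, -0.0265)

p' = (-0.7660, -0.8820, 2.9220)
q' = (-0.0056, -0.1873, 0.9819, -0.0265)
v' = (1.6480, 0.9520, 1.0540)
ω' = (-0.9947, -1.5260, -0.3450)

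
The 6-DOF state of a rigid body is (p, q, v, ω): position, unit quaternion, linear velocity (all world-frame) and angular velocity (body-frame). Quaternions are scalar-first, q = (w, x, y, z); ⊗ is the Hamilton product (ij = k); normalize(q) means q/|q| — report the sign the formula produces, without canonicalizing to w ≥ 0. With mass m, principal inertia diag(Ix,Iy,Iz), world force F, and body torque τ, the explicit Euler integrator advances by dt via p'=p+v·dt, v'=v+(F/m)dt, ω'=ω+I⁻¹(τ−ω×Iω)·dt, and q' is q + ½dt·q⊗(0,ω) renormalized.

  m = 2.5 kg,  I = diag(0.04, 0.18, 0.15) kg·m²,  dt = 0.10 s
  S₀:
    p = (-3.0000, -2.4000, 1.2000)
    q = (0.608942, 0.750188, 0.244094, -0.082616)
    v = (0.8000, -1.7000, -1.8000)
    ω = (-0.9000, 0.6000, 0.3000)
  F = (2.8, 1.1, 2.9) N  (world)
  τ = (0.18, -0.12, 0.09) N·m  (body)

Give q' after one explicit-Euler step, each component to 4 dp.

2q̇ = q⊗(0,ω) = (0.5534976, -0.4252500, 0.2146632, 0.8524800)
updated quaternion q' = (0.6356, 0.7278, 0.2544, -0.0399)

q' = (0.6356, 0.7278, 0.2544, -0.0399)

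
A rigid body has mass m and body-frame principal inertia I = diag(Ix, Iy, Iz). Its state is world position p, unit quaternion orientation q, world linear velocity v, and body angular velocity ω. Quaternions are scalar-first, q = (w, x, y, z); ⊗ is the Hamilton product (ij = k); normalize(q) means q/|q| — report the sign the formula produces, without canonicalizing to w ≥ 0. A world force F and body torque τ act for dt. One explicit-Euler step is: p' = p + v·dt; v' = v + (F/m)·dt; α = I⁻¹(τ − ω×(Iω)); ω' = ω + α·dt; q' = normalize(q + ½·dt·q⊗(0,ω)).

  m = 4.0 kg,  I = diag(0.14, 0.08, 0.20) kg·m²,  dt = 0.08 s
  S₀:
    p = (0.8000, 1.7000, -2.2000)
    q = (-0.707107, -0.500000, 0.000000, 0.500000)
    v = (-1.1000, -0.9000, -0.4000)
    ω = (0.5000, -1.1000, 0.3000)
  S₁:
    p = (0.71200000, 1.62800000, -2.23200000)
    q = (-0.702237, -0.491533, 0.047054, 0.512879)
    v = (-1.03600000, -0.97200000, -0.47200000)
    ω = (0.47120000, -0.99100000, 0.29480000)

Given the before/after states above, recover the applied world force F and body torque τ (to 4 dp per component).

velocity change Δv = (0.06400000, -0.07200000, -0.07200000)
F = m·Δv/dt = (3.2000, -3.6000, -3.6000)
Δω = ω₁−ω₀ = (-0.02880000, 0.10900000, -0.00520000)
I·α + gyro = (-0.0900, 0.1000, 0.0200)

F = (3.2000, -3.6000, -3.6000)
τ = (-0.0900, 0.1000, 0.0200)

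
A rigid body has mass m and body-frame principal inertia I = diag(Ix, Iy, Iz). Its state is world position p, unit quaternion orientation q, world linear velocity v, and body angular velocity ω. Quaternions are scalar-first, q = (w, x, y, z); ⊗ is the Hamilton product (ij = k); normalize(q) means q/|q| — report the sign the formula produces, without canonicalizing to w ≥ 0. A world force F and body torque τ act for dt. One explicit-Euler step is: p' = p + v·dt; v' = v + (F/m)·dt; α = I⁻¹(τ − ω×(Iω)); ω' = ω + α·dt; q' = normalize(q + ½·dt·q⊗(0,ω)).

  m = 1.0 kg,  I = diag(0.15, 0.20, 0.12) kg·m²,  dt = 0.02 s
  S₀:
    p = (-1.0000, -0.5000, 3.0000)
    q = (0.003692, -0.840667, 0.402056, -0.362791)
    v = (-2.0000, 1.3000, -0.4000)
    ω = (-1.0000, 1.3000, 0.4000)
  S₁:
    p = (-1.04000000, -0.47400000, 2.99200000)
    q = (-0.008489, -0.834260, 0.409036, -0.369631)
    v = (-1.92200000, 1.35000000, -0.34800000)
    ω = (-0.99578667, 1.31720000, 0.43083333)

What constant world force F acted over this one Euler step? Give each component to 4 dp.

velocity change Δv = (0.07800000, 0.05000000, 0.05200000)
m·(v₁−v₀)/dt = (3.9000, 2.5000, 2.6000)

F = (3.9000, 2.5000, 2.6000)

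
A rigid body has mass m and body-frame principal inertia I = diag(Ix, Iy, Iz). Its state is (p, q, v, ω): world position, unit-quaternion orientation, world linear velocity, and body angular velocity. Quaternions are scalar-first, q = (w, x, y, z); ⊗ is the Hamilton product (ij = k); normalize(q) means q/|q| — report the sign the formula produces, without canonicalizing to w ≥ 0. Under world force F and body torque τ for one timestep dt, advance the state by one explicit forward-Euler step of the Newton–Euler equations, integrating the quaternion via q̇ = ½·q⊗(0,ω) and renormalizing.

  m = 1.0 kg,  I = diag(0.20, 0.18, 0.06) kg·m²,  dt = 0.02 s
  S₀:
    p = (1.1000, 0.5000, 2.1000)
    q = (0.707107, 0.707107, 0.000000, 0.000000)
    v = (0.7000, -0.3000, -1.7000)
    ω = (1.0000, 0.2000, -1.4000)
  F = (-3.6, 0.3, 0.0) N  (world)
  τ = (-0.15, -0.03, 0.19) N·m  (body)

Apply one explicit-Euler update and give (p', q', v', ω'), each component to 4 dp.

p' = (1.1140, 0.4940, 2.0660)
q' = (0.6999, 0.7141, 0.0113, -0.0085)
v' = (0.6280, -0.2940, -1.7000)
ω' = (0.9816, 0.2184, -1.3353)

precession coupling ω×(Iω) = (0.0336, -0.1960, -0.0040)
(τ − ω×Iω)/I = (-0.9180, 0.9222, 3.2333)
ω + α·dt = (0.9816, 0.2184, -1.3353)
Hamilton product q⊗(0,ω) = (-0.7071070, 0.7071070, 1.1313712, -0.8485284)
q' = normalize(q + ½dt·q⊗(0,ω)) = (0.6999, 0.7141, 0.0113, -0.0085)
linear accel F/m = (-3.6000, 0.3000, 0.0000)
p' = p + v·dt = (1.1140, 0.4940, 2.0660)
new velocity v' = (0.6280, -0.2940, -1.7000)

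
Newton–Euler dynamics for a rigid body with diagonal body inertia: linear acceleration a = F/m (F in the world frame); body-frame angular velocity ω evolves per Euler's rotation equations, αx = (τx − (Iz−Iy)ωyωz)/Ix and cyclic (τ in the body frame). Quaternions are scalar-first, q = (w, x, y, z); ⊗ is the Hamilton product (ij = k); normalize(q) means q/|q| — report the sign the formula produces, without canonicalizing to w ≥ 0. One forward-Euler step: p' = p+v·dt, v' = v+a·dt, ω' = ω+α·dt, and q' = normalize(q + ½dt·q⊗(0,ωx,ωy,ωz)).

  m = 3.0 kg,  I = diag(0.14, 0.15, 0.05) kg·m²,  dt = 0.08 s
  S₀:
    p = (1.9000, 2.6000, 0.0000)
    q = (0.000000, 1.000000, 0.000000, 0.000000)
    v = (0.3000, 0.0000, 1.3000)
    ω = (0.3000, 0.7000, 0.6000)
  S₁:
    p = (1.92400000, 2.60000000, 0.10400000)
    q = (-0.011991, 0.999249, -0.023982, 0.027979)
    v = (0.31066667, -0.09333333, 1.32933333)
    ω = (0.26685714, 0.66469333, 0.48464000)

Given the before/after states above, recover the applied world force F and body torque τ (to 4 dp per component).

F = (0.4000, -3.5000, 1.1000)
τ = (-0.1000, -0.0500, -0.0700)

Δv = v₁−v₀ = (0.01066667, -0.09333333, 0.02933333)
F = m·Δv/dt = (0.4000, -3.5000, 1.1000)
Δω = ω₁−ω₀ = (-0.03314286, -0.03530667, -0.11536000)
gyro term ω₀×Iω₀ = (-0.0420, 0.0162, 0.0021)
I·α + gyro = (-0.1000, -0.0500, -0.0700)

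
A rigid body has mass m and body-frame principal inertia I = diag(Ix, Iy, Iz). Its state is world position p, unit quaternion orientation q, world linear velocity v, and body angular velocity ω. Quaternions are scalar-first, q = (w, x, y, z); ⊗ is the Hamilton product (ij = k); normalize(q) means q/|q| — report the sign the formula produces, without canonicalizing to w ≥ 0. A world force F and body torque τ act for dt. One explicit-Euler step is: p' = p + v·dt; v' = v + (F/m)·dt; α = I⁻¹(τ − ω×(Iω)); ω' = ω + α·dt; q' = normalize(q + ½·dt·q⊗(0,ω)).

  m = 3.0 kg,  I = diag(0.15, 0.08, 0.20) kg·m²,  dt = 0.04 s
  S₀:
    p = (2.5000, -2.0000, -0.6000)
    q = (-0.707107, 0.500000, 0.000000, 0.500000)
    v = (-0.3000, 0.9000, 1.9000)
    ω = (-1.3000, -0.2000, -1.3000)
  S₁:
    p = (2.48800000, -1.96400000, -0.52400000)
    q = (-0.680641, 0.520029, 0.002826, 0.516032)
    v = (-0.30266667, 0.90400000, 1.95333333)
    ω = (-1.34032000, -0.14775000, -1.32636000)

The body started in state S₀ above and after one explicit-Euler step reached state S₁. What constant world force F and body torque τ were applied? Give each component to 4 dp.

F = (-0.2000, 0.3000, 4.0000)
τ = (-0.1200, 0.0200, -0.1500)

Δω = ω₁−ω₀ = (-0.04032000, 0.05225000, -0.02636000)
precession coupling = (0.0312, -0.0845, -0.0182)
τ = I·(Δω/dt) + ω₀×(Iω₀) = (-0.1200, 0.0200, -0.1500)
Δv = v₁−v₀ = (-0.00266667, 0.00400000, 0.05333333)
applied force F = (-0.2000, 0.3000, 4.0000)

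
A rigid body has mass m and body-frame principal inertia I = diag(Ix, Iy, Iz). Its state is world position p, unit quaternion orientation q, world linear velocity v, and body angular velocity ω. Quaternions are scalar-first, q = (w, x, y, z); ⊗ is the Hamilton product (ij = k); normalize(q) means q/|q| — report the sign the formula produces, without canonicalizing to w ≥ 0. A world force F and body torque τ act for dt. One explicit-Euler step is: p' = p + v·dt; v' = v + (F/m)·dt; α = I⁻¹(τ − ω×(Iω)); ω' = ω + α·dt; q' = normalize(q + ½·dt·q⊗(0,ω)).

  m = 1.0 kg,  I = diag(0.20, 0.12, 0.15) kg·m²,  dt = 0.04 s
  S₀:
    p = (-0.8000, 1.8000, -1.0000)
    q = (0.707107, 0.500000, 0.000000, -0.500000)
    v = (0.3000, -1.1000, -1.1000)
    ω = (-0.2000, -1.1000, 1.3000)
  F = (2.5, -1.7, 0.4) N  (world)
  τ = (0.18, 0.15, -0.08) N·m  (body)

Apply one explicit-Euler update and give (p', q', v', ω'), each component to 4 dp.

p' = (-0.7880, 1.7560, -1.0440)
q' = (0.7217, 0.4859, -0.0265, -0.4923)
v' = (0.4000, -1.1680, -1.0840)
ω' = (-0.1554, -1.0457, 1.2834)

precession coupling ω×(Iω) = (-0.0429, -0.0130, -0.0176)
(τ − ω×Iω)/I = (1.1145, 1.3583, -0.4160)
new body rate ω' = (-0.1554, -1.0457, 1.2834)
2q̇ = q⊗(0,ω) = (0.7500000, -0.6914214, -1.3278177, 0.3692391)
q + ½dt·q⊗(0,ω), renormalized = (0.7217, 0.4859, -0.0265, -0.4923)
p + v·dt = (-0.7880, 1.7560, -1.0440)
v + (F/m)dt = (0.4000, -1.1680, -1.0840)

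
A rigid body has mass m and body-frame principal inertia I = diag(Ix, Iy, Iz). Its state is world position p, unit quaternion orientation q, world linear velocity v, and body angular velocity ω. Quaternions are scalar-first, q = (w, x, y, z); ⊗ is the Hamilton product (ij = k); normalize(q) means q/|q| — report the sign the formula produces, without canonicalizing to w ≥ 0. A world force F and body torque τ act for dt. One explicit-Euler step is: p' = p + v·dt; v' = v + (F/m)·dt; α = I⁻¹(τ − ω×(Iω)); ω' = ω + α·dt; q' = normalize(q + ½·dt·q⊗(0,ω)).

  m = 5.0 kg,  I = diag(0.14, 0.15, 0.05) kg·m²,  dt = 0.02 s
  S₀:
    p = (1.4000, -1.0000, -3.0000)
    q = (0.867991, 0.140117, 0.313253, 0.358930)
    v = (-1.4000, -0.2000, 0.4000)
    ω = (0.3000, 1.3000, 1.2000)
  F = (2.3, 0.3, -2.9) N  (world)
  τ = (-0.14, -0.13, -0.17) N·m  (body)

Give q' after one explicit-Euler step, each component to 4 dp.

q⊗(0,ω) = (-0.8799800, 0.1696919, 1.0679269, 1.1297654)
q + ½dt·q⊗(0,ω), renormalized = (0.8591, 0.1418, 0.3239, 0.3702)

q' = (0.8591, 0.1418, 0.3239, 0.3702)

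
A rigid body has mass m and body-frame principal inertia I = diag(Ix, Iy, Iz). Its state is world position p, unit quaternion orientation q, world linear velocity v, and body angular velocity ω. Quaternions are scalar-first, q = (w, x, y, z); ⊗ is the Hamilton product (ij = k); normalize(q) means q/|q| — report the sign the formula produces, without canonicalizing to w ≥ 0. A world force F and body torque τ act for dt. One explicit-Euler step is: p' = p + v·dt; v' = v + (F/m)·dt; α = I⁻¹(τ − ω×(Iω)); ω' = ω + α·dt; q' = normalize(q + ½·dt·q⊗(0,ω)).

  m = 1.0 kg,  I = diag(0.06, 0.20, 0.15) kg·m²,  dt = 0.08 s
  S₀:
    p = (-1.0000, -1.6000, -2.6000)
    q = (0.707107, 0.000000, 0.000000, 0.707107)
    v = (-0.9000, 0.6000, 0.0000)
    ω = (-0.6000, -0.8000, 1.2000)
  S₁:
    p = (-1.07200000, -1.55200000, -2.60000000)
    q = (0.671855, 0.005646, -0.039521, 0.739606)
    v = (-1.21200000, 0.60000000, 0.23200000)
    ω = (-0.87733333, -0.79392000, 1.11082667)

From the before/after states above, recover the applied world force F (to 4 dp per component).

velocity change Δv = (-0.31200000, 0.00000000, 0.23200000)
applied force F = (-3.9000, 0.0000, 2.9000)

F = (-3.9000, 0.0000, 2.9000)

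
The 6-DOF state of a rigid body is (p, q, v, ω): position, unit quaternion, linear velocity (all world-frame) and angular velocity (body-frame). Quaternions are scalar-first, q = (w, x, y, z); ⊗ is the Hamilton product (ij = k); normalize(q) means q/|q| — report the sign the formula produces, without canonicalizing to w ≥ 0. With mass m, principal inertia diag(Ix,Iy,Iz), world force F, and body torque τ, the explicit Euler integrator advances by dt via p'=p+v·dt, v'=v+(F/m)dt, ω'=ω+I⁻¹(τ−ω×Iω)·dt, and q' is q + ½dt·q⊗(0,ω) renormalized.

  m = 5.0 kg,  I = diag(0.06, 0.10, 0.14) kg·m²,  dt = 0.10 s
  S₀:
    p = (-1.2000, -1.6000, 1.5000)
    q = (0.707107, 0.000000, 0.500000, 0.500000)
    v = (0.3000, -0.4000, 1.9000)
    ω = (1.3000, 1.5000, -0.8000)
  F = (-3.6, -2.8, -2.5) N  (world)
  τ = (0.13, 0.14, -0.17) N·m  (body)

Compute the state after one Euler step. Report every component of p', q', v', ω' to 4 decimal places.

(τ − ω×Iω)/I = (2.9667, 0.5680, -1.7714)
new body rate ω' = (1.5967, 1.5568, -0.9771)
Hamilton product q⊗(0,ω) = (-0.3500000, -0.2307609, 1.7106605, -1.2156856)
q' = normalize(q + ½dt·q⊗(0,ω)) = (0.6857, -0.0115, 0.5822, 0.4367)
p' = p + v·dt = (-1.1700, -1.6400, 1.6900)
v + (F/m)dt = (0.2280, -0.4560, 1.8500)

p' = (-1.1700, -1.6400, 1.6900)
q' = (0.6857, -0.0115, 0.5822, 0.4367)
v' = (0.2280, -0.4560, 1.8500)
ω' = (1.5967, 1.5568, -0.9771)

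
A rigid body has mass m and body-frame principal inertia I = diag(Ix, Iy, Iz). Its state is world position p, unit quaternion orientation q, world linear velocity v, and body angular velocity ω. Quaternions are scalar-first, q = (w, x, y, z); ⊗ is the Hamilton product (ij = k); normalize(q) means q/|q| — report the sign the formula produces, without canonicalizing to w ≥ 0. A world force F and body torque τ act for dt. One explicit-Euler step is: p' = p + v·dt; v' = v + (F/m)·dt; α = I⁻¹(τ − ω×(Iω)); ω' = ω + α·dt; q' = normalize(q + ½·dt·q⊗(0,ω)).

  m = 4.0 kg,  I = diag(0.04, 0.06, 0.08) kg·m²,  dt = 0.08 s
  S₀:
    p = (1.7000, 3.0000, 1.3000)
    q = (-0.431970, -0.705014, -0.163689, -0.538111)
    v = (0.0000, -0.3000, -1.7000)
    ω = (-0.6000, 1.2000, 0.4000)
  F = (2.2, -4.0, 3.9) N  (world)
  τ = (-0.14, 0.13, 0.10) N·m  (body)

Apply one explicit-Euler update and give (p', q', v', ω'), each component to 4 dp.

p' = (1.7000, 2.9760, 1.1640)
q' = (-0.4317, -0.6704, -0.1600, -0.5819)
v' = (0.0440, -0.3800, -1.6220)
ω' = (-0.8992, 1.3605, 0.5144)

precession coupling ω×(Iω) = (0.0096, 0.0096, -0.0144)
(τ − ω×Iω)/I = (-3.7400, 2.0067, 1.4300)
ω' = ω + α·dt = (-0.8992, 1.3605, 0.5144)
Hamilton product q⊗(0,ω) = (-0.0113372, 0.8394396, 0.0865082, -1.1170182)
q' = normalize(q + ½dt·q⊗(0,ω)) = (-0.4317, -0.6704, -0.1600, -0.5819)
a = (0.5500, -1.0000, 0.9750)
new position p' = (1.7000, 2.9760, 1.1640)
v + (F/m)dt = (0.0440, -0.3800, -1.6220)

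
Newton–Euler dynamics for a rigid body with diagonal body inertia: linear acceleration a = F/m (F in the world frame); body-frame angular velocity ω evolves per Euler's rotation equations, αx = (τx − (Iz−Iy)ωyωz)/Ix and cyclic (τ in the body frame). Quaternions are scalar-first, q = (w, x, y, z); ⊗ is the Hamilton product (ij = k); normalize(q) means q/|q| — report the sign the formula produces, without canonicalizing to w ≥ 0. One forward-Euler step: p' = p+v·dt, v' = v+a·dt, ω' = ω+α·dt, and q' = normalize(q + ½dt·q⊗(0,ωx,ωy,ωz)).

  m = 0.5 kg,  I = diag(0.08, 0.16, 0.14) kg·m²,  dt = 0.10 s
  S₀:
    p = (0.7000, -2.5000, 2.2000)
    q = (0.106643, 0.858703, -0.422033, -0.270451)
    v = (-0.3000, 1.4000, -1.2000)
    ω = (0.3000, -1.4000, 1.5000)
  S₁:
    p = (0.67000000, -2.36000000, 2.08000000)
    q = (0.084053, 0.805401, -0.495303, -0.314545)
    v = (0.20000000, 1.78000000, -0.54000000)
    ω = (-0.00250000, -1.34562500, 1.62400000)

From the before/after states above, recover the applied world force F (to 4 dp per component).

v₁ − v₀ = (0.50000000, 0.38000000, 0.66000000)
applied force F = (2.5000, 1.9000, 3.3000)

F = (2.5000, 1.9000, 3.3000)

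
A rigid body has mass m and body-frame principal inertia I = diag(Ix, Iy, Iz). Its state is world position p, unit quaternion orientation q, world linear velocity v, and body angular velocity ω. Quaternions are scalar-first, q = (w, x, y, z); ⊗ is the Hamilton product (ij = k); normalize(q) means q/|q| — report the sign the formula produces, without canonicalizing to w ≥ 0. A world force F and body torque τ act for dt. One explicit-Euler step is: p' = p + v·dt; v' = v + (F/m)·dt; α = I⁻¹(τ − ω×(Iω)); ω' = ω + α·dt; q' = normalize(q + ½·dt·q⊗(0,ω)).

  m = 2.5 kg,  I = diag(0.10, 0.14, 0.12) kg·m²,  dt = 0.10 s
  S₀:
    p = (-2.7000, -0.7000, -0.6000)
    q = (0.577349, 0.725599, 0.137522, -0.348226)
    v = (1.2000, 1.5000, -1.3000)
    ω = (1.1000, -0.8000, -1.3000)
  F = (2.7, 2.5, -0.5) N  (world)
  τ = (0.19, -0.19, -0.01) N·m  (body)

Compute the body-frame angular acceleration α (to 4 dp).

α = (2.1080, -1.5614, 0.2100)

gyro term ω×Iω = (-0.0208, 0.0286, -0.0352)
α = I⁻¹(τ − ω×Iω) = (2.1080, -1.5614, 0.2100)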